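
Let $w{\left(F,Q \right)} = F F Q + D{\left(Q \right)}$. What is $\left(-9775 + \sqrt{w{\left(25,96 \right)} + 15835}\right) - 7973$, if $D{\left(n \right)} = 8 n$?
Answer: $-17748 + \sqrt{76603} \approx -17471.0$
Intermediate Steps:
$w{\left(F,Q \right)} = 8 Q + Q F^{2}$ ($w{\left(F,Q \right)} = F F Q + 8 Q = F^{2} Q + 8 Q = Q F^{2} + 8 Q = 8 Q + Q F^{2}$)
$\left(-9775 + \sqrt{w{\left(25,96 \right)} + 15835}\right) - 7973 = \left(-9775 + \sqrt{96 \left(8 + 25^{2}\right) + 15835}\right) - 7973 = \left(-9775 + \sqrt{96 \left(8 + 625\right) + 15835}\right) - 7973 = \left(-9775 + \sqrt{96 \cdot 633 + 15835}\right) - 7973 = \left(-9775 + \sqrt{60768 + 15835}\right) - 7973 = \left(-9775 + \sqrt{76603}\right) - 7973 = -17748 + \sqrt{76603}$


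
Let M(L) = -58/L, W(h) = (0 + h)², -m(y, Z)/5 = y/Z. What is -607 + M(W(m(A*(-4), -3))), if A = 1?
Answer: -121661/200 ≈ -608.30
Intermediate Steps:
m(y, Z) = -5*y/Z
W(h) = h²
-607 + M(W(m(A*(-4), -3))) = -607 - 58/((-5*1*(-4)/(-3))²) = -607 - 58/((-5*(-4)*(-⅓))²) = -607 - 58/((-20/3)²) = -607 - 58/400/9 = -607 - 58*9/400 = -607 - 261/200 = -121661/200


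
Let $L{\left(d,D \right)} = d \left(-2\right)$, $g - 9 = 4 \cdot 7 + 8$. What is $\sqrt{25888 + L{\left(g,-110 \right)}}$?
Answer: $\sqrt{25798} \approx 160.62$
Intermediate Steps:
$g = 45$ ($g = 9 + \left(4 \cdot 7 + 8\right) = 9 + \left(28 + 8\right) = 9 + 36 = 45$)
$L{\left(d,D \right)} = - 2 d$
$\sqrt{25888 + L{\left(g,-110 \right)}} = \sqrt{25888 - 90} = \sqrt{25798}$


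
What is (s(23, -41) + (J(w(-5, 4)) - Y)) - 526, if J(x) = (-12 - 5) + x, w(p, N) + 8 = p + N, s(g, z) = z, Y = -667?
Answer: 74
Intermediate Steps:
w(p, N) = -8 + N + p (w(p, N) = -8 + (p + N) = -8 + (N + p) = -8 + N + p)
J(x) = -17 + x
(s(23, -41) + (J(w(-5, 4)) - Y)) - 526 = (-41 + ((-17 + (-8 + 4 - 5)) - 1*(-667))) - 526 = (-41 + ((-17 - 9) + 667)) - 526 = (-41 + (-26 + 667)) - 526 = (-41 + 641) - 526 = 600 - 526 = 74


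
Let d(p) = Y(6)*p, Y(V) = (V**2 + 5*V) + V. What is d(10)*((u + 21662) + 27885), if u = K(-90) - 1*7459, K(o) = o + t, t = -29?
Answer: 30217680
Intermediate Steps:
K(o) = -29 + o (K(o) = o - 29 = -29 + o)
Y(V) = V**2 + 6*V
u = -7578 (u = (-29 - 90) - 1*7459 = -119 - 7459 = -7578)
d(p) = 72*p (d(p) = (6*(6 + 6))*p = (6*12)*p = 72*p)
d(10)*((u + 21662) + 27885) = (72*10)*((-7578 + 21662) + 27885) = 720*(14084 + 27885) = 720*41969 = 30217680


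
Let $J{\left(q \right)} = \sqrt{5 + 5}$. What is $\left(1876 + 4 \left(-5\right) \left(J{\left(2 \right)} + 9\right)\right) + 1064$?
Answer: $2760 - 20 \sqrt{10} \approx 2696.8$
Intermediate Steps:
$J{\left(q \right)} = \sqrt{10}$
$\left(1876 + 4 \left(-5\right) \left(J{\left(2 \right)} + 9\right)\right) + 1064 = \left(1876 + 4 \left(-5\right) \left(\sqrt{10} + 9\right)\right) + 1064 = \left(1876 - 20 \left(9 + \sqrt{10}\right)\right) + 1064 = \left(1876 - \left(180 + 20 \sqrt{10}\right)\right) + 1064 = \left(1696 - 20 \sqrt{10}\right) + 1064 = 2760 - 20 \sqrt{10}$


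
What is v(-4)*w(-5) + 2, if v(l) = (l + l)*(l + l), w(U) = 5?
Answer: 322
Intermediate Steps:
v(l) = 4*l² (v(l) = (2*l)*(2*l) = 4*l²)
v(-4)*w(-5) + 2 = (4*(-4)²)*5 + 2 = (4*16)*5 + 2 = 64*5 + 2 = 320 + 2 = 322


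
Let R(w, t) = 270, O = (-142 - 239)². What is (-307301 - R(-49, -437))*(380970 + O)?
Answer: -161822637801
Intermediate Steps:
O = 145161 (O = (-381)² = 145161)
(-307301 - R(-49, -437))*(380970 + O) = (-307301 - 1*270)*(380970 + 145161) = (-307301 - 270)*526131 = -307571*526131 = -161822637801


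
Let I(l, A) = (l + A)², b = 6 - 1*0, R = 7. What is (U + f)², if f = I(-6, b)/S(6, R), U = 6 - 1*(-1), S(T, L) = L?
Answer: 49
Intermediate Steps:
b = 6 (b = 6 + 0 = 6)
I(l, A) = (A + l)²
U = 7 (U = 6 + 1 = 7)
f = 0 (f = (6 - 6)²/7 = 0²*(⅐) = 0*(⅐) = 0)
(U + f)² = (7 + 0)² = 7² = 49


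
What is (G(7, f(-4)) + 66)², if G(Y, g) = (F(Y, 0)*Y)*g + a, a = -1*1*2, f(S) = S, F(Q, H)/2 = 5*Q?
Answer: 3594816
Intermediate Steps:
F(Q, H) = 10*Q (F(Q, H) = 2*(5*Q) = 10*Q)
a = -2 (a = -1*2 = -2)
G(Y, g) = -2 + 10*g*Y² (G(Y, g) = ((10*Y)*Y)*g - 2 = (10*Y²)*g - 2 = 10*g*Y² - 2 = -2 + 10*g*Y²)
(G(7, f(-4)) + 66)² = ((-2 + 10*(-4)*7²) + 66)² = ((-2 + 10*(-4)*49) + 66)² = ((-2 - 1960) + 66)² = (-1962 + 66)² = (-1896)² = 3594816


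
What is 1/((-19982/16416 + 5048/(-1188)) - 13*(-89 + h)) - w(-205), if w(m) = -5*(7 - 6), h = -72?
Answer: 942486463/188479235 ≈ 5.0005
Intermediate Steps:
w(m) = -5 (w(m) = -5*1 = -5)
1/((-19982/16416 + 5048/(-1188)) - 13*(-89 + h)) - w(-205) = 1/((-19982/16416 + 5048/(-1188)) - 13*(-89 - 72)) - 1*(-5) = 1/((-19982*1/16416 + 5048*(-1/1188)) - 13*(-161)) + 5 = 1/((-9991/8208 - 1262/297) + 2093) + 5 = 1/(-493549/90288 + 2093) + 5 = 1/(188479235/90288) + 5 = 90288/188479235 + 5 = 942486463/188479235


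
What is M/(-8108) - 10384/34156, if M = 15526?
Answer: -76812441/34617106 ≈ -2.2189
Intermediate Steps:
M/(-8108) - 10384/34156 = 15526/(-8108) - 10384/34156 = 15526*(-1/8108) - 10384*1/34156 = -7763/4054 - 2596/8539 = -76812441/34617106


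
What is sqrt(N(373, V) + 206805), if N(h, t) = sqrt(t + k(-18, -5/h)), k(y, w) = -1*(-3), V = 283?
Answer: sqrt(206805 + sqrt(286)) ≈ 454.78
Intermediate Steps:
k(y, w) = 3
N(h, t) = sqrt(3 + t) (N(h, t) = sqrt(t + 3) = sqrt(3 + t))
sqrt(N(373, V) + 206805) = sqrt(sqrt(3 + 283) + 206805) = sqrt(sqrt(286) + 206805) = sqrt(206805 + sqrt(286))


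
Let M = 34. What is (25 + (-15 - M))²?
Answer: 576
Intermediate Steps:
(25 + (-15 - M))² = (25 + (-15 - 1*34))² = (25 + (-15 - 34))² = (25 - 49)² = (-24)² = 576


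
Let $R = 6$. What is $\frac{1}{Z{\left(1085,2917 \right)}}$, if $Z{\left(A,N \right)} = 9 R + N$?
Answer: $\frac{1}{2971} \approx 0.00033659$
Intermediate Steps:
$Z{\left(A,N \right)} = 54 + N$ ($Z{\left(A,N \right)} = 9 \cdot 6 + N = 54 + N$)
$\frac{1}{Z{\left(1085,2917 \right)}} = \frac{1}{54 + 2917} = \frac{1}{2971}$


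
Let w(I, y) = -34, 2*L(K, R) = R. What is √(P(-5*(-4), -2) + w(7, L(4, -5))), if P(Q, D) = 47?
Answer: √13 ≈ 3.6056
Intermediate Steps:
L(K, R) = R/2
√(P(-5*(-4), -2) + w(7, L(4, -5))) = √(47 - 34) = √13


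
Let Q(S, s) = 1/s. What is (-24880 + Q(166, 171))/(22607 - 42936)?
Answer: 4254479/3476259 ≈ 1.2239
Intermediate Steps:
(-24880 + Q(166, 171))/(22607 - 42936) = (-24880 + 1/171)/(22607 - 42936) = (-24880 + 1/171)/(-20329) = -4254479/171*(-1/20329) = 4254479/3476259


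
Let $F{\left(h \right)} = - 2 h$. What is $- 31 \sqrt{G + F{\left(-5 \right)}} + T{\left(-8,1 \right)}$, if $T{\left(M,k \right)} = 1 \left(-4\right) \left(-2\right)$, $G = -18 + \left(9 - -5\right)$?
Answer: $8 - 31 \sqrt{6} \approx -67.934$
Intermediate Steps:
$G = -4$ ($G = -18 + \left(9 + 5\right) = -18 + 14 = -4$)
$T{\left(M,k \right)} = 8$ ($T{\left(M,k \right)} = \left(-4\right) \left(-2\right) = 8$)
$- 31 \sqrt{G + F{\left(-5 \right)}} + T{\left(-8,1 \right)} = - 31 \sqrt{-4 - -10} + 8 = - 31 \sqrt{-4 + 10} + 8 = - 31 \sqrt{6} + 8 = 8 - 31 \sqrt{6}$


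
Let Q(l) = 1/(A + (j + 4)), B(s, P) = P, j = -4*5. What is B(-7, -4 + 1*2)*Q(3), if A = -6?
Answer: 1/11 ≈ 0.090909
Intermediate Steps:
j = -20
Q(l) = -1/22 (Q(l) = 1/(-6 + (-20 + 4)) = 1/(-6 - 16) = 1/(-22) = -1/22)
B(-7, -4 + 1*2)*Q(3) = (-4 + 1*2)*(-1/22) = (-4 + 2)*(-1/22) = -2*(-1/22) = 1/11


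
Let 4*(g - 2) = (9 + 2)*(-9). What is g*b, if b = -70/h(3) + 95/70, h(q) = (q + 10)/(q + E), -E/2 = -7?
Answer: 16413/8 ≈ 2051.6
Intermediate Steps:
E = 14 (E = -2*(-7) = 14)
h(q) = (10 + q)/(14 + q) (h(q) = (q + 10)/(q + 14) = (10 + q)/(14 + q))
g = -91/4 (g = 2 + ((9 + 2)*(-9))/4 = 2 + (11*(-9))/4 = 2 + (1/4)*(-99) = 2 - 99/4 = -91/4 ≈ -22.750)
b = -16413/182 (b = -70*(14 + 3)/(10 + 3) + 95/70 = -70/(13/17) + 95*(1/70) = -70/((1/17)*13) + 19/14 = -70/13/17 + 19/14 = -70*17/13 + 19/14 = -1190/13 + 19/14 = -16413/182 ≈ -90.181)
g*b = -91/4*(-16413/182) = 16413/8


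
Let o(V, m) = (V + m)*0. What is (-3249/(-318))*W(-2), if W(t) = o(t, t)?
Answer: 0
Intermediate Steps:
o(V, m) = 0
W(t) = 0
(-3249/(-318))*W(-2) = -3249/(-318)*0 = -3249*(-1/318)*0 = (1083/106)*0 = 0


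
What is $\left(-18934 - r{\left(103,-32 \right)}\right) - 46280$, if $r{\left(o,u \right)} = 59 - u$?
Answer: $-65305$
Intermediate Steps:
$\left(-18934 - r{\left(103,-32 \right)}\right) - 46280 = \left(-18934 - \left(59 - -32\right)\right) - 46280 = \left(-18934 - \left(59 + 32\right)\right) - 46280 = \left(-18934 - 91\right) - 46280 = -19025 - 46280 = -65305$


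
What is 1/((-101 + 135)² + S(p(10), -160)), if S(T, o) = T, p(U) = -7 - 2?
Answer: 1/1147 ≈ 0.00087184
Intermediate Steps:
p(U) = -9
1/((-101 + 135)² + S(p(10), -160)) = 1/((-101 + 135)² - 9) = 1/(34² - 9) = 1/(1156 - 9) = 1/1147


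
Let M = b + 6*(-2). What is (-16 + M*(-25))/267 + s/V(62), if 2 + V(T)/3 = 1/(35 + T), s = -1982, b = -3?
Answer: 5726631/17177 ≈ 333.39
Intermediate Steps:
M = -15 (M = -3 + 6*(-2) = -3 - 12 = -15)
V(T) = -6 + 3/(35 + T)
(-16 + M*(-25))/267 + s/V(62) = (-16 - 15*(-25))/267 - 1982*(35 + 62)/(3*(-69 - 2*62)) = (-16 + 375)*(1/267) - 1982*97/(3*(-69 - 124)) = 359*(1/267) - 1982/(3*(1/97)*(-193)) = 359/267 - 1982/(-579/97) = 359/267 - 1982*(-97/579) = 359/267 + 192254/579 = 5726631/17177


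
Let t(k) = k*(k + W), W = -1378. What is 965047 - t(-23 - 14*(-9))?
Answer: 1096372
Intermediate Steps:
t(k) = k*(-1378 + k) (t(k) = k*(k - 1378) = k*(-1378 + k))
965047 - t(-23 - 14*(-9)) = 965047 - (-23 - 14*(-9))*(-1378 + (-23 - 14*(-9))) = 965047 - (-23 + 126)*(-1378 + (-23 + 126)) = 965047 - 103*(-1378 + 103) = 965047 - 103*(-1275) = 965047 - 1*(-131325) = 965047 + 131325 = 1096372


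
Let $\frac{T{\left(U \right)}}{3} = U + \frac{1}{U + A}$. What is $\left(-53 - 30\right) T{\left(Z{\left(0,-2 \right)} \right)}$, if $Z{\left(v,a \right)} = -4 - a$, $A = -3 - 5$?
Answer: $\frac{5229}{10} \approx 522.9$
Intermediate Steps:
$A = -8$
$T{\left(U \right)} = 3 U + \frac{3}{-8 + U}$ ($T{\left(U \right)} = 3 \left(U + \frac{1}{U - 8}\right) = 3 \left(U + \frac{1}{-8 + U}\right) = 3 U + \frac{3}{-8 + U}$)
$\left(-53 - 30\right) T{\left(Z{\left(0,-2 \right)} \right)} = \left(-53 - 30\right) \frac{3 \left(1 + \left(-4 - -2\right)^{2} - 8 \left(-4 - -2\right)\right)}{-8 - 2} = \left(-53 - 30\right) \frac{3 \left(1 + \left(-4 + 2\right)^{2} - 8 \left(-4 + 2\right)\right)}{-8 + \left(-4 + 2\right)} = - 83 \frac{3 \left(1 + \left(-2\right)^{2} - -16\right)}{-8 - 2} = - 83 \frac{3 \left(1 + 4 + 16\right)}{-10} = - 83 \cdot 3 \left(- \frac{1}{10}\right) 21 = \left(-83\right) \left(- \frac{63}{10}\right) = \frac{5229}{10}$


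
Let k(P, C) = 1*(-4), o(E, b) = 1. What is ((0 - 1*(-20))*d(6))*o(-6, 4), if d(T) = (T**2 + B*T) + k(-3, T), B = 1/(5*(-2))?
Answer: 628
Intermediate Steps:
k(P, C) = -4
B = -1/10 (B = 1/(-10) = -1/10 ≈ -0.10000)
d(T) = -4 + T**2 - T/10 (d(T) = (T**2 - T/10) - 4 = -4 + T**2 - T/10)
((0 - 1*(-20))*d(6))*o(-6, 4) = ((0 - 1*(-20))*(-4 + 6**2 - 1/10*6))*1 = ((0 + 20)*(-4 + 36 - 3/5))*1 = (20*(157/5))*1 = 628*1 = 628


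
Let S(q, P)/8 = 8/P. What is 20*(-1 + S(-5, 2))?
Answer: 620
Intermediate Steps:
S(q, P) = 64/P (S(q, P) = 8*(8/P) = 64/P)
20*(-1 + S(-5, 2)) = 20*(-1 + 64/2) = 20*(-1 + 64*(½)) = 20*(-1 + 32) = 20*31 = 620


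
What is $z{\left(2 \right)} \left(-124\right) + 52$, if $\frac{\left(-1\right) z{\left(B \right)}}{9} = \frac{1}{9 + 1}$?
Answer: $\frac{818}{5} \approx 163.6$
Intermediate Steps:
$z{\left(B \right)} = - \frac{9}{10}$ ($z{\left(B \right)} = - \frac{9}{9 + 1} = - \frac{9}{10}$)
$z{\left(2 \right)} \left(-124\right) + 52 = \left(- \frac{9}{10}\right) \left(-124\right) + 52 = \frac{558}{5} + 52 = \frac{818}{5}$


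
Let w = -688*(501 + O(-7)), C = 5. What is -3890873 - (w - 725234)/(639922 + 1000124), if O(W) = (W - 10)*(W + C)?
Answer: -1063534934474/273341 ≈ -3.8909e+6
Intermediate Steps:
O(W) = (-10 + W)*(5 + W) (O(W) = (W - 10)*(W + 5) = (-10 + W)*(5 + W))
w = -368080 (w = -688*(501 + (-50 + (-7)² - 5*(-7))) = -688*(501 + (-50 + 49 + 35)) = -688*(501 + 34) = -688*535 = -368080)
-3890873 - (w - 725234)/(639922 + 1000124) = -3890873 - (-368080 - 725234)/(639922 + 1000124) = -3890873 - (-1093314)/1640046 = -3890873 - 1*(-182219/273341) = -3890873 + 182219/273341 = -1063534934474/273341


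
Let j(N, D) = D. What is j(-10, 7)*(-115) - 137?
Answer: -942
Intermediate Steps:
j(-10, 7)*(-115) - 137 = 7*(-115) - 137 = -805 - 137 = -942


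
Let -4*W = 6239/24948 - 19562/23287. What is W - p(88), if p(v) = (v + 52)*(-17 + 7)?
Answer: 295794688253/211259664 ≈ 1400.1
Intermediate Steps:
p(v) = -520 - 10*v (p(v) = (52 + v)*(-10) = -520 - 10*v)
W = 31158653/211259664 (W = -(6239/24948 - 19562/23287)/4 = -¼*(-31158653/52814916) = 31158653/211259664 ≈ 0.14749)
W - p(88) = 31158653/211259664 - (-520 - 10*88) = 31158653/211259664 - (-520 - 880) = 31158653/211259664 - 1*(-1400) = 31158653/211259664 + 1400 = 295794688253/211259664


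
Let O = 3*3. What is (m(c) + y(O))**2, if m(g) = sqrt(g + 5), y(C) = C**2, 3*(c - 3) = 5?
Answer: (243 + sqrt(87))**2/9 ≈ 7074.3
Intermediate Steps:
c = 14/3 (c = 3 + (1/3)*5 = 3 + 5/3 = 14/3 ≈ 4.6667)
O = 9
m(g) = sqrt(5 + g)
(m(c) + y(O))**2 = (sqrt(5 + 14/3) + 9**2)**2 = (sqrt(29/3) + 81)**2 = (sqrt(87)/3 + 81)**2 = (81 + sqrt(87)/3)**2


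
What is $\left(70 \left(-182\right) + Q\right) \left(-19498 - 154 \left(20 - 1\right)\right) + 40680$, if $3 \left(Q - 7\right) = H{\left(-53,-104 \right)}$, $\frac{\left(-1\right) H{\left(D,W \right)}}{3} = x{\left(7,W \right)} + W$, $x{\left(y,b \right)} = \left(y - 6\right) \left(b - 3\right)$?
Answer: $280834008$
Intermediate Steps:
$x{\left(y,b \right)} = \left(-6 + y\right) \left(-3 + b\right)$
$H{\left(D,W \right)} = 9 - 6 W$ ($H{\left(D,W \right)} = - 3 \left(\left(18 - 6 W - 21 + W 7\right) + W\right) = - 3 \left(\left(18 - 6 W - 21 + 7 W\right) + W\right) = - 3 \left(\left(-3 + W\right) + W\right) = - 3 \left(-3 + 2 W\right) = 9 - 6 W$)
$Q = 218$ ($Q = 7 + \frac{9 - -624}{3} = 7 + \frac{9 + 624}{3} = 7 + \frac{1}{3} \cdot 633 = 7 + 211 = 218$)
$\left(70 \left(-182\right) + Q\right) \left(-19498 - 154 \left(20 - 1\right)\right) + 40680 = \left(70 \left(-182\right) + 218\right) \left(-19498 - 154 \left(20 - 1\right)\right) + 40680 = \left(-12740 + 218\right) \left(-19498 - 154 \left(20 - 1\right)\right) + 40680 = - 12522 \left(-19498 - 2926\right) + 40680 = \left(-12522\right) \left(-22424\right) + 40680 = 280793328 + 40680 = 280834008$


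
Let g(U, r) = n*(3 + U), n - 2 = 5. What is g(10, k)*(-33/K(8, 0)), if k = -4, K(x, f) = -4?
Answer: 3003/4 ≈ 750.75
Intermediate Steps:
n = 7 (n = 2 + 5 = 7)
g(U, r) = 21 + 7*U (g(U, r) = 7*(3 + U) = 21 + 7*U)
g(10, k)*(-33/K(8, 0)) = (21 + 7*10)*(-33/(-4)) = (21 + 70)*(-33*(-¼)) = 91*(33/4) = 3003/4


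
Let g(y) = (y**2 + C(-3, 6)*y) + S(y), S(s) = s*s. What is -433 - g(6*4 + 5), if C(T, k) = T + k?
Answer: -2202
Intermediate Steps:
S(s) = s**2
g(y) = 2*y**2 + 3*y (g(y) = (y**2 + (-3 + 6)*y) + y**2 = (y**2 + 3*y) + y**2 = 2*y**2 + 3*y)
-433 - g(6*4 + 5) = -433 - (6*4 + 5)*(3 + 2*(6*4 + 5)) = -433 - (24 + 5)*(3 + 2*(24 + 5)) = -433 - 29*(3 + 2*29) = -433 - 29*(3 + 58) = -433 - 29*61 = -433 - 1*1769 = -433 - 1769 = -2202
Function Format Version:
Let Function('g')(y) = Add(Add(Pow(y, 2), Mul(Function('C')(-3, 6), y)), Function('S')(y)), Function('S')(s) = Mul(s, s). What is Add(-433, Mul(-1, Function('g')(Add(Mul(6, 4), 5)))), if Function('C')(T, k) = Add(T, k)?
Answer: -2202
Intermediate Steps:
Function('S')(s) = Pow(s, 2)
Function('g')(y) = Add(Mul(2, Pow(y, 2)), Mul(3, y)) (Function('g')(y) = Add(Add(Pow(y, 2), Mul(Add(-3, 6), y)), Pow(y, 2)) = Add(Add(Pow(y, 2), Mul(3, y)), Pow(y, 2)) = Add(Mul(2, Pow(y, 2)), Mul(3, y)))
Add(-433, Mul(-1, Function('g')(Add(Mul(6, 4), 5)))) = Add(-433, Mul(-1, Mul(Add(Mul(6, 4), 5), Add(3, Mul(2, Add(Mul(6, 4), 5)))))) = Add(-433, Mul(-1, Mul(Add(24, 5), Add(3, Mul(2, Add(24, 5)))))) = Add(-433, Mul(-1, Mul(29, Add(3, Mul(2, 29))))) = Add(-433, Mul(-1, Mul(29, Add(3, 58)))) = Add(-433, Mul(-1, Mul(29, 61))) = Add(-433, Mul(-1, 1769)) = Add(-433, -1769) = -2202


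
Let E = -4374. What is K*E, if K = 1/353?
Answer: -4374/353 ≈ -12.391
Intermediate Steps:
K = 1/353 ≈ 0.0028329
K*E = (1/353)*(-4374) = -4374/353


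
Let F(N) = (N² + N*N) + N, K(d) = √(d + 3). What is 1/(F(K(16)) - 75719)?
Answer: -75681/5727613742 - √19/5727613742 ≈ -1.3214e-5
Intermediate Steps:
K(d) = √(3 + d)
F(N) = N + 2*N² (F(N) = (N² + N²) + N = 2*N² + N = N + 2*N²)
1/(F(K(16)) - 75719) = 1/(√(3 + 16)*(1 + 2*√(3 + 16)) - 75719) = 1/(√19*(1 + 2*√19) - 75719) = 1/(-75719 + √19*(1 + 2*√19))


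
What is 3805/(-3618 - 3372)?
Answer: -761/1398 ≈ -0.54435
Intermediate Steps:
3805/(-3618 - 3372) = 3805/(-6990) = 3805*(-1/6990) = -761/1398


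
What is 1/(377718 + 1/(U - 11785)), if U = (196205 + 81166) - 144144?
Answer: 121442/45870829357 ≈ 2.6475e-6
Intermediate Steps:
U = 133227 (U = 277371 - 144144 = 133227)
1/(377718 + 1/(U - 11785)) = 1/(377718 + 1/(133227 - 11785)) = 1/(377718 + 1/121442) = 1/(45870829357/121442) = 121442/45870829357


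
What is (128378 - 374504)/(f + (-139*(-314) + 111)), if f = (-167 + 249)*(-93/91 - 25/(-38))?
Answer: -212775927/37802117 ≈ -5.6287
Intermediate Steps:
f = -51619/1729 (f = 82*(-93*1/91 - 25*(-1/38)) = 82*(-93/91 + 25/38) = 82*(-1259/3458) = -51619/1729 ≈ -29.855)
(128378 - 374504)/(f + (-139*(-314) + 111)) = (128378 - 374504)/(-51619/1729 + (-139*(-314) + 111)) = -246126/(-51619/1729 + (43646 + 111)) = -246126/(-51619/1729 + 43757) = -246126/75604234/1729 = -246126*1729/75604234 = -212775927/37802117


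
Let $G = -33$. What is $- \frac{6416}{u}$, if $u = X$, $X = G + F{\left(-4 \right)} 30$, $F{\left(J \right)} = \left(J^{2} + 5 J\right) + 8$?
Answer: $- \frac{6416}{87} \approx -73.747$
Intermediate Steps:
$F{\left(J \right)} = 8 + J^{2} + 5 J$
$X = 87$ ($X = -33 + \left(8 + \left(-4\right)^{2} + 5 \left(-4\right)\right) 30 = -33 + \left(8 + 16 - 20\right) 30 = -33 + 4 \cdot 30 = -33 + 120 = 87$)
$u = 87$
$- \frac{6416}{u} = - \frac{6416}{87}$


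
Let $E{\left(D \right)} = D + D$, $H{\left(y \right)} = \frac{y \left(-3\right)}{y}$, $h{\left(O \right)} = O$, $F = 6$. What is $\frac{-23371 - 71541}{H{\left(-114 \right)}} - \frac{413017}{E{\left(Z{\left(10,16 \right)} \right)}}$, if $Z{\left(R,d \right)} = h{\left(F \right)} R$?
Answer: $\frac{1127821}{40} \approx 28196.0$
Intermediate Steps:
$Z{\left(R,d \right)} = 6 R$
$H{\left(y \right)} = -3$ ($H{\left(y \right)} = \frac{\left(-3\right) y}{y} = -3$)
$E{\left(D \right)} = 2 D$
$\frac{-23371 - 71541}{H{\left(-114 \right)}} - \frac{413017}{E{\left(Z{\left(10,16 \right)} \right)}} = \frac{-23371 - 71541}{-3} - \frac{413017}{2 \cdot 6 \cdot 10} = \left(-23371 - 71541\right) \left(- \frac{1}{3}\right) - \frac{413017}{2 \cdot 60} = \left(-94912\right) \left(- \frac{1}{3}\right) - \frac{413017}{120} = \frac{94912}{3} - \frac{413017}{120} = \frac{1127821}{40}$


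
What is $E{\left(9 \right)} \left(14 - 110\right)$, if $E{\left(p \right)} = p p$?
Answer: $-7776$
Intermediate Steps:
$E{\left(p \right)} = p^{2}$
$E{\left(9 \right)} \left(14 - 110\right) = 9^{2} \left(14 - 110\right) = 81 \left(-96\right) = -7776$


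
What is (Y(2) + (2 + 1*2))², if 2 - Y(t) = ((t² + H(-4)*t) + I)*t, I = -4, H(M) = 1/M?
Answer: 49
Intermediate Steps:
Y(t) = 2 - t*(-4 + t² - t/4) (Y(t) = 2 - ((t² + t/(-4)) - 4)*t = 2 - ((t² - t/4) - 4)*t = 2 - (-4 + t² - t/4)*t = 2 - t*(-4 + t² - t/4))
(Y(2) + (2 + 1*2))² = ((2 - 1*2³ + 4*2 + (¼)*2²) + (2 + 1*2))² = ((2 - 1*8 + 8 + (¼)*4) + (2 + 2))² = ((2 - 8 + 8 + 1) + 4)² = (3 + 4)² = 7² = 49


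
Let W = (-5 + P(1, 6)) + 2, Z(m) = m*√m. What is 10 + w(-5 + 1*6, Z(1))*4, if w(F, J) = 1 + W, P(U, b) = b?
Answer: 26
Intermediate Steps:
Z(m) = m^(3/2)
W = 3 (W = (-5 + 6) + 2 = 1 + 2 = 3)
w(F, J) = 4 (w(F, J) = 1 + 3 = 4)
10 + w(-5 + 1*6, Z(1))*4 = 10 + 4*4 = 10 + 16 = 26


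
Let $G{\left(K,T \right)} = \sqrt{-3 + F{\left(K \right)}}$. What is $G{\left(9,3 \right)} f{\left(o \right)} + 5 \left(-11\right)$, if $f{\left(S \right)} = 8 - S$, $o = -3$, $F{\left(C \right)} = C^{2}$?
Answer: $-55 + 11 \sqrt{78} \approx 42.149$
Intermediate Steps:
$G{\left(K,T \right)} = \sqrt{-3 + K^{2}}$
$G{\left(9,3 \right)} f{\left(o \right)} + 5 \left(-11\right) = \sqrt{-3 + 9^{2}} \left(8 - -3\right) + 5 \left(-11\right) = \sqrt{-3 + 81} \left(8 + 3\right) - 55 = \sqrt{78} \cdot 11 - 55 = 11 \sqrt{78} - 55 = -55 + 11 \sqrt{78}$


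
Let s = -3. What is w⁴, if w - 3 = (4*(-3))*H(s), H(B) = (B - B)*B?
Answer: 81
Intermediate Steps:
H(B) = 0 (H(B) = 0*B = 0)
w = 3 (w = 3 + (4*(-3))*0 = 3 - 12*0 = 3 + 0 = 3)
w⁴ = 3⁴ = 81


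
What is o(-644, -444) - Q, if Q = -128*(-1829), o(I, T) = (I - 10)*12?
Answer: -241960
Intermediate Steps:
o(I, T) = -120 + 12*I (o(I, T) = (-10 + I)*12 = -120 + 12*I)
Q = 234112
o(-644, -444) - Q = (-120 + 12*(-644)) - 1*234112 = (-120 - 7728) - 234112 = -7848 - 234112 = -241960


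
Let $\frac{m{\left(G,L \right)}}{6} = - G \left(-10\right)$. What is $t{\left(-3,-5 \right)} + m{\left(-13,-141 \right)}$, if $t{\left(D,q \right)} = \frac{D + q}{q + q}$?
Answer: $- \frac{3896}{5} \approx -779.2$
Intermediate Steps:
$t{\left(D,q \right)} = \frac{D + q}{2 q}$
$m{\left(G,L \right)} = 60 G$ ($m{\left(G,L \right)} = 6 - G \left(-10\right) = 6 \cdot 10 G = 60 G$)
$t{\left(-3,-5 \right)} + m{\left(-13,-141 \right)} = \frac{-3 - 5}{2 \left(-5\right)} + 60 \left(-13\right) = \frac{1}{2} \left(- \frac{1}{5}\right) \left(-8\right) - 780 = \frac{4}{5} - 780 = - \frac{3896}{5}$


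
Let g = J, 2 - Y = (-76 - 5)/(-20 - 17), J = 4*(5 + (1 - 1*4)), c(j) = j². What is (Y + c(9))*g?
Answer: 23920/37 ≈ 646.49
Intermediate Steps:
J = 8 (J = 4*(5 + (1 - 4)) = 4*(5 - 3) = 4*2 = 8)
Y = -7/37 (Y = 2 - (-76 - 5)/(-20 - 17) = 2 - (-81)/(-37) = 2 - (-81)*(-1)/37 = 2 - 1*81/37 = 2 - 81/37 = -7/37 ≈ -0.18919)
g = 8
(Y + c(9))*g = (-7/37 + 9²)*8 = (-7/37 + 81)*8 = (2990/37)*8 = 23920/37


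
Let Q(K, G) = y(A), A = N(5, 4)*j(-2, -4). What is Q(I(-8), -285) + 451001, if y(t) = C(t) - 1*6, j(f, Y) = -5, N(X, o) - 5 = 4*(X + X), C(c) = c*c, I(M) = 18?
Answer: 501620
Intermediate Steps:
C(c) = c²
N(X, o) = 5 + 8*X (N(X, o) = 5 + 4*(X + X) = 5 + 4*(2*X) = 5 + 8*X)
A = -225 (A = (5 + 8*5)*(-5) = (5 + 40)*(-5) = 45*(-5) = -225)
y(t) = -6 + t² (y(t) = t² - 1*6 = t² - 6 = -6 + t²)
Q(K, G) = 50619 (Q(K, G) = -6 + (-225)² = -6 + 50625 = 50619)
Q(I(-8), -285) + 451001 = 50619 + 451001 = 501620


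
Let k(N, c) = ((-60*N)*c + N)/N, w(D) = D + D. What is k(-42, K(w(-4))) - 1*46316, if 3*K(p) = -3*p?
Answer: -46795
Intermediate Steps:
w(D) = 2*D
K(p) = -p (K(p) = (-3*p)/3 = -p)
k(N, c) = (N - 60*N*c)/N (k(N, c) = (-60*N*c + N)/N = (N - 60*N*c)/N)
k(-42, K(w(-4))) - 1*46316 = (1 - (-60)*2*(-4)) - 1*46316 = (1 - (-60)*(-8)) - 46316 = (1 - 60*8) - 46316 = (1 - 480) - 46316 = -479 - 46316 = -46795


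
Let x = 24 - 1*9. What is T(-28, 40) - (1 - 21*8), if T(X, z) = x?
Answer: 182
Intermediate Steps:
x = 15 (x = 24 - 9 = 15)
T(X, z) = 15
T(-28, 40) - (1 - 21*8) = 15 - (1 - 21*8) = 15 - (1 - 168) = 15 - 1*(-167) = 15 + 167 = 182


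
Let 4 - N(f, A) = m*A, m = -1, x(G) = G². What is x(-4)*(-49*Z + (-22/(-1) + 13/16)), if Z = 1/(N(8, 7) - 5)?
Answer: 703/3 ≈ 234.33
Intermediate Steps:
N(f, A) = 4 + A (N(f, A) = 4 - (-1)*A = 4 + A)
Z = ⅙ (Z = 1/((4 + 7) - 5) = 1/(11 - 5) = 1/6 = ⅙ ≈ 0.16667)
x(-4)*(-49*Z + (-22/(-1) + 13/16)) = (-4)²*(-49*⅙ + (-22/(-1) + 13/16)) = 16*(-49/6 + (-22*(-1) + 13*(1/16))) = 16*(-49/6 + (22 + 13/16)) = 16*(-49/6 + 365/16) = 16*(703/48) = 703/3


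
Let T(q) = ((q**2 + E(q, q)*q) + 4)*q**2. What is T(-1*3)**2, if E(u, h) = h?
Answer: 39204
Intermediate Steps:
T(q) = q**2*(4 + 2*q**2) (T(q) = ((q**2 + q*q) + 4)*q**2 = ((q**2 + q**2) + 4)*q**2 = (2*q**2 + 4)*q**2 = (4 + 2*q**2)*q**2 = q**2*(4 + 2*q**2))
T(-1*3)**2 = (2*(-1*3)**2*(2 + (-1*3)**2))**2 = (2*(-3)**2*(2 + (-3)**2))**2 = (2*9*(2 + 9))**2 = (2*9*11)**2 = 198**2 = 39204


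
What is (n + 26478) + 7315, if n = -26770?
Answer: 7023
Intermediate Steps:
(n + 26478) + 7315 = (-26770 + 26478) + 7315 = -292 + 7315 = 7023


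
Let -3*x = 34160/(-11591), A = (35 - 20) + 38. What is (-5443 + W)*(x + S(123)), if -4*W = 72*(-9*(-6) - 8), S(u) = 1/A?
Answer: -11571581563/1842969 ≈ -6278.8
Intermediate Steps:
A = 53 (A = 15 + 38 = 53)
x = 34160/34773 (x = -34160/(3*(-11591)) = -34160*(-1)/(3*11591) = -⅓*(-34160/11591) = 34160/34773 ≈ 0.98237)
S(u) = 1/53
W = -828 (W = -18*(-9*(-6) - 8) = -18*(54 - 8) = -18*46 = -¼*3312 = -828)
(-5443 + W)*(x + S(123)) = (-5443 - 828)*(34160/34773 + 1/53) = -6271*1845253/1842969 = -11571581563/1842969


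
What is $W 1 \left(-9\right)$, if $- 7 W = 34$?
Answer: $\frac{306}{7} \approx 43.714$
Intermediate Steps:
$W = - \frac{34}{7}$ ($W = \left(- \frac{1}{7}\right) 34 = - \frac{34}{7} \approx -4.8571$)
$W 1 \left(-9\right) = \left(- \frac{34}{7}\right) 1 \left(-9\right) = \left(- \frac{34}{7}\right) \left(-9\right) = \frac{306}{7}$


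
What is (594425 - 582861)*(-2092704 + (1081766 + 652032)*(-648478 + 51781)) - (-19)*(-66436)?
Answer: -11963584283333524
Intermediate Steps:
(594425 - 582861)*(-2092704 + (1081766 + 652032)*(-648478 + 51781)) - (-19)*(-66436) = 11564*(-2092704 + 1733798*(-596697)) - 1*1262284 = 11564*(-2092704 - 1034552065206) - 1262284 = 11564*(-1034554157910) - 1262284 = -11963584282071240 - 1262284 = -11963584283333524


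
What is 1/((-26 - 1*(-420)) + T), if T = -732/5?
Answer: 5/1238 ≈ 0.0040388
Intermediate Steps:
T = -732/5 (T = -732*⅕ = -732/5 ≈ -146.40)
1/((-26 - 1*(-420)) + T) = 1/((-26 - 1*(-420)) - 732/5) = 1/((-26 + 420) - 732/5) = 1/(394 - 732/5) = 1/(1238/5) = 5/1238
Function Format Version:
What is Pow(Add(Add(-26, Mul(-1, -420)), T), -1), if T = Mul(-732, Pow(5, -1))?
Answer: Rational(5, 1238) ≈ 0.0040388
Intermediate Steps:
T = Rational(-732, 5) (T = Mul(-732, Rational(1, 5)) = Rational(-732, 5) ≈ -146.40)
Pow(Add(Add(-26, Mul(-1, -420)), T), -1) = Pow(Add(Add(-26, Mul(-1, -420)), Rational(-732, 5)), -1) = Pow(Add(Add(-26, 420), Rational(-732, 5)), -1) = Pow(Add(394, Rational(-732, 5)), -1) = Pow(Rational(1238, 5), -1) = Rational(5, 1238)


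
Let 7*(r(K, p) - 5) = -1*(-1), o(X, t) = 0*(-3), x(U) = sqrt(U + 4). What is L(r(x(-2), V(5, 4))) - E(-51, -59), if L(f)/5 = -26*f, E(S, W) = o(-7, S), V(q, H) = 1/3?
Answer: -4680/7 ≈ -668.57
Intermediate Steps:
V(q, H) = 1/3
x(U) = sqrt(4 + U)
o(X, t) = 0
E(S, W) = 0
r(K, p) = 36/7 (r(K, p) = 5 + (-1*(-1))/7 = 5 + (1/7)*1 = 5 + 1/7 = 36/7)
L(f) = -130*f (L(f) = 5*(-26*f) = -130*f)
L(r(x(-2), V(5, 4))) - E(-51, -59) = -130*36/7 - 1*0 = -4680/7 + 0 = -4680/7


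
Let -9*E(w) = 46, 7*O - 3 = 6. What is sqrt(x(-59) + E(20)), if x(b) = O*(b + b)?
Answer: 2*I*sqrt(17290)/21 ≈ 12.523*I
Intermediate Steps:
O = 9/7 (O = 3/7 + (1/7)*6 = 3/7 + 6/7 = 9/7 ≈ 1.2857)
E(w) = -46/9 (E(w) = -1/9*46 = -46/9)
x(b) = 18*b/7 (x(b) = 9*(b + b)/7 = 9*(2*b)/7 = 18*b/7)
sqrt(x(-59) + E(20)) = sqrt((18/7)*(-59) - 46/9) = sqrt(-1062/7 - 46/9) = sqrt(-9880/63) = 2*I*sqrt(17290)/21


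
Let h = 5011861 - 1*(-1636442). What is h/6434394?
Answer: 2216101/2144798 ≈ 1.0332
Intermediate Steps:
h = 6648303 (h = 5011861 + 1636442 = 6648303)
h/6434394 = 6648303/6434394 = 6648303*(1/6434394) = 2216101/2144798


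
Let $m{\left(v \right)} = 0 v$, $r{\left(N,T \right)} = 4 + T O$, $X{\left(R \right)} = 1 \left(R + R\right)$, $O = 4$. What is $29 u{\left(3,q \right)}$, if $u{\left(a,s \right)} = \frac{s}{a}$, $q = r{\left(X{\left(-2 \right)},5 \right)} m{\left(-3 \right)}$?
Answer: $0$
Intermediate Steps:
$X{\left(R \right)} = 2 R$ ($X{\left(R \right)} = 1 \cdot 2 R = 2 R$)
$r{\left(N,T \right)} = 4 + 4 T$ ($r{\left(N,T \right)} = 4 + T 4 = 4 + 4 T$)
$m{\left(v \right)} = 0$
$q = 0$ ($q = \left(4 + 4 \cdot 5\right) 0 = \left(4 + 20\right) 0 = 24 \cdot 0 = 0$)
$29 u{\left(3,q \right)} = 29 \cdot \frac{0}{3} = 29 \cdot 0 \cdot \frac{1}{3} = 29 \cdot 0 = 0$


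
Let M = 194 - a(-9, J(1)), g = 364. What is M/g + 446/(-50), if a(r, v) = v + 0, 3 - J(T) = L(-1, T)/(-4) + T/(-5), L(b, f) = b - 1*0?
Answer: -305583/36400 ≈ -8.3951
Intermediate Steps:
L(b, f) = b (L(b, f) = b + 0 = b)
J(T) = 11/4 + T/5 (J(T) = 3 - (-1/(-4) + T/(-5)) = 3 - (-1*(-¼) + T*(-⅕)) = 3 - (¼ - T/5) = 3 + (-¼ + T/5) = 11/4 + T/5)
a(r, v) = v
M = 3821/20 (M = 194 - (11/4 + (⅕)*1) = 194 - (11/4 + ⅕) = 194 - 1*59/20 = 194 - 59/20 = 3821/20 ≈ 191.05)
M/g + 446/(-50) = (3821/20)/364 + 446/(-50) = (3821/20)*(1/364) + 446*(-1/50) = 3821/7280 - 223/25 = -305583/36400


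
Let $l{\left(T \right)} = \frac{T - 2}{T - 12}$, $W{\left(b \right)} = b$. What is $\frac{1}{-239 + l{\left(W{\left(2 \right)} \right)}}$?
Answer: $- \frac{1}{239} \approx -0.0041841$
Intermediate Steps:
$l{\left(T \right)} = \frac{-2 + T}{-12 + T}$ ($l{\left(T \right)} = \frac{-2 + T}{T - 12} = \frac{-2 + T}{-12 + T}$)
$\frac{1}{-239 + l{\left(W{\left(2 \right)} \right)}} = \frac{1}{-239 + \frac{-2 + 2}{-12 + 2}} = \frac{1}{-239 + \frac{1}{-10} \cdot 0} = \frac{1}{-239 - 0} = \frac{1}{-239 + 0} = \frac{1}{-239} = - \frac{1}{239}$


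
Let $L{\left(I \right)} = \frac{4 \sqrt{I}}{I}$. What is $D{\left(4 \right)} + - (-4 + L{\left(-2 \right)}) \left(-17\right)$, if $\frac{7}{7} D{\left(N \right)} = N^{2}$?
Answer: $-52 - 34 i \sqrt{2} \approx -52.0 - 48.083 i$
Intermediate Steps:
$L{\left(I \right)} = \frac{4}{\sqrt{I}}$
$D{\left(N \right)} = N^{2}$
$D{\left(4 \right)} + - (-4 + L{\left(-2 \right)}) \left(-17\right) = 4^{2} + - (-4 + \frac{4}{i \sqrt{2}}) \left(-17\right) = 16 + - (-4 + 4 \left(- \frac{i \sqrt{2}}{2}\right)) \left(-17\right) = 16 + - (-4 - 2 i \sqrt{2}) \left(-17\right) = 16 + \left(4 + 2 i \sqrt{2}\right) \left(-17\right) = 16 - \left(68 + 34 i \sqrt{2}\right) = -52 - 34 i \sqrt{2}$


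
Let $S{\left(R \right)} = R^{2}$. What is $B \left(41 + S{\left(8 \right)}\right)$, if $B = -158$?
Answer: $-16590$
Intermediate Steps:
$B \left(41 + S{\left(8 \right)}\right) = - 158 \left(41 + 8^{2}\right) = - 158 \left(41 + 64\right) = \left(-158\right) 105 = -16590$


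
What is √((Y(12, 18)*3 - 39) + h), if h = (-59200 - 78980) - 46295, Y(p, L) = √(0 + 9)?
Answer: I*√184505 ≈ 429.54*I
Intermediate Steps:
Y(p, L) = 3 (Y(p, L) = √9 = 3)
h = -184475 (h = -138180 - 46295 = -184475)
√((Y(12, 18)*3 - 39) + h) = √((3*3 - 39) - 184475) = √((9 - 39) - 184475) = √(-30 - 184475) = √(-184505) = I*√184505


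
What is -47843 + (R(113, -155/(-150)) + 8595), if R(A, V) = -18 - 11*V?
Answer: -1178321/30 ≈ -39277.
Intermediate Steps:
R(A, V) = -18 - 11*V
-47843 + (R(113, -155/(-150)) + 8595) = -47843 + ((-18 - (-1705)/(-150)) + 8595) = -47843 + ((-18 - (-1705)*(-1)/150) + 8595) = -47843 + ((-18 - 11*31/30) + 8595) = -47843 + ((-18 - 341/30) + 8595) = -47843 + (-881/30 + 8595) = -47843 + 256969/30 = -1178321/30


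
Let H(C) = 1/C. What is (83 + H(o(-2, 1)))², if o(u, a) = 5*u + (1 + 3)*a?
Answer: 247009/36 ≈ 6861.4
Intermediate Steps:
o(u, a) = 4*a + 5*u (o(u, a) = 5*u + 4*a = 4*a + 5*u)
(83 + H(o(-2, 1)))² = (83 + 1/(4*1 + 5*(-2)))² = (83 + 1/(4 - 10))² = (83 + 1/(-6))² = (83 - ⅙)² = (497/6)² = 247009/36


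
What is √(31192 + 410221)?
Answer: √441413 ≈ 664.39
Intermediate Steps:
√(31192 + 410221) = √441413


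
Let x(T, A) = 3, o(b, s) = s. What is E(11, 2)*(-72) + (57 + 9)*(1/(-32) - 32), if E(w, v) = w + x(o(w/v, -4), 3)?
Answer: -49953/16 ≈ -3122.1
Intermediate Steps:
E(w, v) = 3 + w (E(w, v) = w + 3 = 3 + w)
E(11, 2)*(-72) + (57 + 9)*(1/(-32) - 32) = (3 + 11)*(-72) + (57 + 9)*(1/(-32) - 32) = 14*(-72) + 66*(-1/32 - 32) = -1008 + 66*(-1025/32) = -1008 - 33825/16 = -49953/16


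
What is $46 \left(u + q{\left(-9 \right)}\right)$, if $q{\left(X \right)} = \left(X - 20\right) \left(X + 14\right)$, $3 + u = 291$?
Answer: $6578$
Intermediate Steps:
$u = 288$ ($u = -3 + 291 = 288$)
$q{\left(X \right)} = \left(-20 + X\right) \left(14 + X\right)$
$46 \left(u + q{\left(-9 \right)}\right) = 46 \left(288 - \left(226 - 81\right)\right) = 46 \left(288 + \left(-280 + 81 + 54\right)\right) = 46 \left(288 - 145\right) = 46 \cdot 143 = 6578$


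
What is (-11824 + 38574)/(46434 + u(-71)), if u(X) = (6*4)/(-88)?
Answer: 294250/510771 ≈ 0.57609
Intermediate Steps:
u(X) = -3/11 (u(X) = 24*(-1/88) = -3/11)
(-11824 + 38574)/(46434 + u(-71)) = (-11824 + 38574)/(46434 - 3/11) = 26750/(510771/11) = 26750*(11/510771) = 294250/510771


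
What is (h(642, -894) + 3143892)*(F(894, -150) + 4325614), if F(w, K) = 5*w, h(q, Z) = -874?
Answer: 13609531953512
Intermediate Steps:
(h(642, -894) + 3143892)*(F(894, -150) + 4325614) = (-874 + 3143892)*(5*894 + 4325614) = 3143018*(4470 + 4325614) = 3143018*4330084 = 13609531953512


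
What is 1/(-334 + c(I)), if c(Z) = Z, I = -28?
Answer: -1/362 ≈ -0.0027624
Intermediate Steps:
1/(-334 + c(I)) = 1/(-334 - 28) = 1/(-362) = -1/362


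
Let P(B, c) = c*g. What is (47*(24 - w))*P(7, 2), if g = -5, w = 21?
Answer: -1410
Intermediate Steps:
P(B, c) = -5*c (P(B, c) = c*(-5) = -5*c)
(47*(24 - w))*P(7, 2) = (47*(24 - 1*21))*(-5*2) = (47*(24 - 21))*(-10) = (47*3)*(-10) = 141*(-10) = -1410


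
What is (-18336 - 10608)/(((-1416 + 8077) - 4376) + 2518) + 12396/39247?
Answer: -358809060/62834447 ≈ -5.7104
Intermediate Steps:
(-18336 - 10608)/(((-1416 + 8077) - 4376) + 2518) + 12396/39247 = -28944/((6661 - 4376) + 2518) + 12396*(1/39247) = -28944/(2285 + 2518) + 12396/39247 = -28944/4803 + 12396/39247 = -28944*1/4803 + 12396/39247 = -9648/1601 + 12396/39247 = -358809060/62834447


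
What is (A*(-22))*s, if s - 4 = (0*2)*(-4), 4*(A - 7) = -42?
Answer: 308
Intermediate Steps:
A = -7/2 (A = 7 + (¼)*(-42) = 7 - 21/2 = -7/2 ≈ -3.5000)
s = 4 (s = 4 + (0*2)*(-4) = 4 + 0*(-4) = 4 + 0 = 4)
(A*(-22))*s = -7/2*(-22)*4 = 77*4 = 308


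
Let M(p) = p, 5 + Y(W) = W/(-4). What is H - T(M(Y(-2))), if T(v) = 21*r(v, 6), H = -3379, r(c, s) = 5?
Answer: -3484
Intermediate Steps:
Y(W) = -5 - W/4 (Y(W) = -5 + W/(-4) = -5 + W*(-¼) = -5 - W/4)
T(v) = 105 (T(v) = 21*5 = 105)
H - T(M(Y(-2))) = -3379 - 1*105 = -3379 - 105 = -3484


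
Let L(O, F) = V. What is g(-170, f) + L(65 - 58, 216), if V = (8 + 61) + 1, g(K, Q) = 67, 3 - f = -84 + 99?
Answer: 137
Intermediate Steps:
f = -12 (f = 3 - (-84 + 99) = 3 - 1*15 = 3 - 15 = -12)
V = 70 (V = 69 + 1 = 70)
L(O, F) = 70
g(-170, f) + L(65 - 58, 216) = 67 + 70 = 137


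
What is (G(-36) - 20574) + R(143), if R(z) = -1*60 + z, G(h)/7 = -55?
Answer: -20876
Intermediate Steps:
G(h) = -385 (G(h) = 7*(-55) = -385)
R(z) = -60 + z
(G(-36) - 20574) + R(143) = (-385 - 20574) + (-60 + 143) = -20959 + 83 = -20876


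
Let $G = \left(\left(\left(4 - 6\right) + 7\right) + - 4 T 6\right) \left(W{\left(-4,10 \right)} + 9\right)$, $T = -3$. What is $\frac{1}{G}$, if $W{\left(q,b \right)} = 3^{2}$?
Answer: $\frac{1}{1386} \approx 0.0007215$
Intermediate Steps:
$W{\left(q,b \right)} = 9$
$G = 1386$ ($G = \left(\left(\left(4 - 6\right) + 7\right) + \left(-4\right) \left(-3\right) 6\right) \left(9 + 9\right) = \left(\left(\left(4 - 6\right) + 7\right) + 12 \cdot 6\right) 18 = \left(\left(-2 + 7\right) + 72\right) 18 = \left(5 + 72\right) 18 = 77 \cdot 18 = 1386$)
$\frac{1}{G} = \frac{1}{1386}$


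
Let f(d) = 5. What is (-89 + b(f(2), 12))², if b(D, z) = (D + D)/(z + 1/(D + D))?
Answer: 113827561/14641 ≈ 7774.6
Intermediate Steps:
b(D, z) = 2*D/(z + 1/(2*D)) (b(D, z) = (2*D)/(z + 1/(2*D)) = 2*D/(z + 1/(2*D)))
(-89 + b(f(2), 12))² = (-89 + 4*5²/(1 + 2*5*12))² = (-89 + 4*25/(1 + 120))² = (-89 + 4*25/121)² = (-89 + 4*25*(1/121))² = (-89 + 100/121)² = (-10669/121)² = 113827561/14641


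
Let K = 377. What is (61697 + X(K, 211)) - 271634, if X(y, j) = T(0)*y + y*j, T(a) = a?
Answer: -130390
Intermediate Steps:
X(y, j) = j*y (X(y, j) = 0*y + y*j = 0 + j*y = j*y)
(61697 + X(K, 211)) - 271634 = (61697 + 211*377) - 271634 = (61697 + 79547) - 271634 = 141244 - 271634 = -130390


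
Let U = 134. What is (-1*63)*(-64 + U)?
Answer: -4410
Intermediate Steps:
(-1*63)*(-64 + U) = (-1*63)*(-64 + 134) = -63*70 = -4410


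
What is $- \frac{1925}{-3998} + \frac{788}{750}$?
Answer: $\frac{2297087}{1499250} \approx 1.5322$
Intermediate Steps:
$- \frac{1925}{-3998} + \frac{788}{750} = \left(-1925\right) \left(- \frac{1}{3998}\right) + 788 \cdot \frac{1}{750} = \frac{1925}{3998} + \frac{394}{375} = \frac{2297087}{1499250}$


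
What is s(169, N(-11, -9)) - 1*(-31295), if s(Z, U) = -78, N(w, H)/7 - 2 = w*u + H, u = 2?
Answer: 31217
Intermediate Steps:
N(w, H) = 14 + 7*H + 14*w (N(w, H) = 14 + 7*(w*2 + H) = 14 + 7*(2*w + H) = 14 + 7*(H + 2*w) = 14 + (7*H + 14*w) = 14 + 7*H + 14*w)
s(169, N(-11, -9)) - 1*(-31295) = -78 - 1*(-31295) = -78 + 31295 = 31217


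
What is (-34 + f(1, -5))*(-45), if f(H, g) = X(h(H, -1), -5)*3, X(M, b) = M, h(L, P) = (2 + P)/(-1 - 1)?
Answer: 3195/2 ≈ 1597.5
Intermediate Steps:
h(L, P) = -1 - P/2 (h(L, P) = (2 + P)/(-2) = (2 + P)*(-½) = -1 - P/2)
f(H, g) = -3/2 (f(H, g) = (-1 - ½*(-1))*3 = (-1 + ½)*3 = -½*3 = -3/2)
(-34 + f(1, -5))*(-45) = (-34 - 3/2)*(-45) = -71/2*(-45) = 3195/2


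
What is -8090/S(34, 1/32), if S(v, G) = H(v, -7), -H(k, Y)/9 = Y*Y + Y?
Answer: 4045/189 ≈ 21.402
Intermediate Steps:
H(k, Y) = -9*Y - 9*Y² (H(k, Y) = -9*(Y*Y + Y) = -9*(Y² + Y) = -9*(Y + Y²) = -9*Y - 9*Y²)
S(v, G) = -378 (S(v, G) = -9*(-7)*(1 - 7) = -9*(-7)*(-6) = -378)
-8090/S(34, 1/32) = -8090/(-378) = -8090*(-1/378) = 4045/189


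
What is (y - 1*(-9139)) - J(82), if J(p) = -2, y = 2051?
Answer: 11192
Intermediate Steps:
(y - 1*(-9139)) - J(82) = (2051 - 1*(-9139)) - 1*(-2) = (2051 + 9139) + 2 = 11190 + 2 = 11192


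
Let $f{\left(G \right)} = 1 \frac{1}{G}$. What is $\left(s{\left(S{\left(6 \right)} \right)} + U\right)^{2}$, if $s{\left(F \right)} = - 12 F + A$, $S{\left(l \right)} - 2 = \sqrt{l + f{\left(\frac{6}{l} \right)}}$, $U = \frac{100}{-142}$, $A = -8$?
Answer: $\frac{10473012}{5041} + \frac{55728 \sqrt{7}}{71} \approx 4154.2$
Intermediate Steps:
$U = - \frac{50}{71}$ ($U = 100 \left(- \frac{1}{142}\right) = - \frac{50}{71} \approx -0.70423$)
$f{\left(G \right)} = \frac{1}{G}$
$S{\left(l \right)} = 2 + \frac{\sqrt{42} \sqrt{l}}{6}$ ($S{\left(l \right)} = 2 + \sqrt{l + \frac{1}{6 \frac{1}{l}}} = 2 + \sqrt{l + \frac{l}{6}} = 2 + \sqrt{\frac{7 l}{6}} = 2 + \frac{\sqrt{42} \sqrt{l}}{6}$)
$s{\left(F \right)} = -8 - 12 F$ ($s{\left(F \right)} = - 12 F - 8 = -8 - 12 F$)
$\left(s{\left(S{\left(6 \right)} \right)} + U\right)^{2} = \left(\left(-8 - 12 \left(2 + \frac{\sqrt{42} \sqrt{6}}{6}\right)\right) - \frac{50}{71}\right)^{2} = \left(\left(-8 - 12 \left(2 + \sqrt{7}\right)\right) - \frac{50}{71}\right)^{2} = \left(\left(-8 - \left(24 + 12 \sqrt{7}\right)\right) - \frac{50}{71}\right)^{2} = \left(\left(-32 - 12 \sqrt{7}\right) - \frac{50}{71}\right)^{2} = \left(- \frac{2322}{71} - 12 \sqrt{7}\right)^{2}$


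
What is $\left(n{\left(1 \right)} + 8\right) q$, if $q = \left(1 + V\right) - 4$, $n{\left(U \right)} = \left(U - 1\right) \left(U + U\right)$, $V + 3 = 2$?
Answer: $-32$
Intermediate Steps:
$V = -1$ ($V = -3 + 2 = -1$)
$n{\left(U \right)} = 2 U \left(-1 + U\right)$ ($n{\left(U \right)} = \left(-1 + U\right) 2 U = 2 U \left(-1 + U\right)$)
$q = -4$ ($q = \left(1 - 1\right) - 4 = 0 - 4 = -4$)
$\left(n{\left(1 \right)} + 8\right) q = \left(2 \cdot 1 \left(-1 + 1\right) + 8\right) \left(-4\right) = \left(2 \cdot 1 \cdot 0 + 8\right) \left(-4\right) = \left(0 + 8\right) \left(-4\right) = 8 \left(-4\right) = -32$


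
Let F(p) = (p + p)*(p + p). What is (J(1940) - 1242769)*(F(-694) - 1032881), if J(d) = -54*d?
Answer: -1204236808727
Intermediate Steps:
F(p) = 4*p² (F(p) = (2*p)*(2*p) = 4*p²)
(J(1940) - 1242769)*(F(-694) - 1032881) = (-54*1940 - 1242769)*(4*(-694)² - 1032881) = (-104760 - 1242769)*(4*481636 - 1032881) = -1347529*(1926544 - 1032881) = -1347529*893663 = -1204236808727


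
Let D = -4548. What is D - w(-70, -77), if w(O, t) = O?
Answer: -4478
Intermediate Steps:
D - w(-70, -77) = -4548 - 1*(-70) = -4548 + 70 = -4478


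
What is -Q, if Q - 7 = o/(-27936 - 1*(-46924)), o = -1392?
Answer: -32881/4747 ≈ -6.9267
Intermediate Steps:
Q = 32881/4747 (Q = 7 - 1392/(-27936 - 1*(-46924)) = 7 - 1392/(-27936 + 46924) = 7 - 1392/18988 = 7 - 1392*1/18988 = 7 - 348/4747 = 32881/4747 ≈ 6.9267)
-Q = -1*32881/4747 = -32881/4747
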